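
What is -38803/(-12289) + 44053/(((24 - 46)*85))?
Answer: -468805707/22980430 ≈ -20.400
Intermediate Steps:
-38803/(-12289) + 44053/(((24 - 46)*85)) = -38803*(-1/12289) + 44053/((-22*85)) = 38803/12289 + 44053/(-1870) = 38803/12289 + 44053*(-1/1870) = 38803/12289 - 44053/1870 = -468805707/22980430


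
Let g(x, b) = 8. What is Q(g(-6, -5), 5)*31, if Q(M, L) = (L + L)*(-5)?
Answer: -1550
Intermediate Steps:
Q(M, L) = -10*L (Q(M, L) = (2*L)*(-5) = -10*L)
Q(g(-6, -5), 5)*31 = -10*5*31 = -50*31 = -1550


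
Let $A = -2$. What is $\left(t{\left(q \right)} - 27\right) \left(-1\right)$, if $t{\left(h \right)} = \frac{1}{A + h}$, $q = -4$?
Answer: $\frac{163}{6} \approx 27.167$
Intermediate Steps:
$t{\left(h \right)} = \frac{1}{-2 + h}$
$\left(t{\left(q \right)} - 27\right) \left(-1\right) = \left(\frac{1}{-2 - 4} - 27\right) \left(-1\right) = \left(\frac{1}{-6} - 27\right) \left(-1\right) = \left(- \frac{1}{6} - 27\right) \left(-1\right) = \left(- \frac{163}{6}\right) \left(-1\right) = \frac{163}{6}$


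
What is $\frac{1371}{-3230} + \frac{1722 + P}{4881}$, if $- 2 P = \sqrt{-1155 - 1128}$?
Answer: $- \frac{376597}{5255210} - \frac{i \sqrt{2283}}{9762} \approx -0.071662 - 0.0048946 i$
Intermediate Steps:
$P = - \frac{i \sqrt{2283}}{2}$ ($P = - \frac{\sqrt{-1155 - 1128}}{2} = - \frac{\sqrt{-2283}}{2} = - \frac{i \sqrt{2283}}{2} \approx - 23.89 i$)
$\frac{1371}{-3230} + \frac{1722 + P}{4881} = \frac{1371}{-3230} + \frac{1722 - \frac{i \sqrt{2283}}{2}}{4881} = 1371 \left(- \frac{1}{3230}\right) + \left(1722 - \frac{i \sqrt{2283}}{2}\right) \frac{1}{4881} = - \frac{1371}{3230} + \left(\frac{574}{1627} - \frac{i \sqrt{2283}}{9762}\right) = - \frac{376597}{5255210} - \frac{i \sqrt{2283}}{9762}$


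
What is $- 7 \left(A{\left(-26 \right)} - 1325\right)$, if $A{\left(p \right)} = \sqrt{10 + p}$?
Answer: $9275 - 28 i \approx 9275.0 - 28.0 i$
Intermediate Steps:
$- 7 \left(A{\left(-26 \right)} - 1325\right) = - 7 \left(\sqrt{10 - 26} - 1325\right) = - 7 \left(\sqrt{-16} - 1325\right) = - 7 \left(4 i - 1325\right) = - 7 \left(-1325 + 4 i\right) = 9275 - 28 i$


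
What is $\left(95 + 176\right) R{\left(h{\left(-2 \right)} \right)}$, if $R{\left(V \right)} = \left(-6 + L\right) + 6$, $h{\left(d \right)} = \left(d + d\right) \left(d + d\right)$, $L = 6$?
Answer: $1626$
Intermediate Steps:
$h{\left(d \right)} = 4 d^{2}$ ($h{\left(d \right)} = 2 d 2 d = 4 d^{2}$)
$R{\left(V \right)} = 6$ ($R{\left(V \right)} = \left(-6 + 6\right) + 6 = 0 + 6 = 6$)
$\left(95 + 176\right) R{\left(h{\left(-2 \right)} \right)} = \left(95 + 176\right) 6 = 271 \cdot 6 = 1626$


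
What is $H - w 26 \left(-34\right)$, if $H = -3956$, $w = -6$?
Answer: $-9260$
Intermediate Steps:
$H - w 26 \left(-34\right) = -3956 - \left(-6\right) 26 \left(-34\right) = -3956 - \left(-156\right) \left(-34\right) = -3956 - 5304 = -9260$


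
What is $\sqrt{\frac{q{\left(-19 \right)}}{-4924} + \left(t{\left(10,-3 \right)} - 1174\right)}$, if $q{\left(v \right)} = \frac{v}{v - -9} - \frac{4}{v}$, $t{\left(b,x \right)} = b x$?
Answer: $\frac{i \sqrt{263457120383490}}{467780} \approx 34.699 i$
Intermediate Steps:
$q{\left(v \right)} = - \frac{4}{v} + \frac{v}{9 + v}$ ($q{\left(v \right)} = \frac{v}{v + 9} - \frac{4}{v} = \frac{v}{9 + v} - \frac{4}{v} = - \frac{4}{v} + \frac{v}{9 + v}$)
$\sqrt{\frac{q{\left(-19 \right)}}{-4924} + \left(t{\left(10,-3 \right)} - 1174\right)} = \sqrt{\frac{\frac{1}{-19} \frac{1}{9 - 19} \left(-36 + \left(-19\right)^{2} - -76\right)}{-4924} + \left(10 \left(-3\right) - 1174\right)} = \sqrt{- \frac{-36 + 361 + 76}{19 \left(-10\right)} \left(- \frac{1}{4924}\right) - 1204} = \sqrt{\left(- \frac{1}{19}\right) \left(- \frac{1}{10}\right) 401 \left(- \frac{1}{4924}\right) - 1204} = \sqrt{\frac{401}{190} \left(- \frac{1}{4924}\right) - 1204} = \sqrt{- \frac{401}{935560} - 1204} = \sqrt{- \frac{1126414641}{935560}} = \frac{i \sqrt{263457120383490}}{467780}$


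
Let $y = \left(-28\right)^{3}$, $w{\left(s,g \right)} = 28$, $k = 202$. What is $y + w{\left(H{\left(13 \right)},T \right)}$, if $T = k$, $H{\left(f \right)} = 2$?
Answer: $-21924$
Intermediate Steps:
$T = 202$
$y = -21952$
$y + w{\left(H{\left(13 \right)},T \right)} = -21952 + 28 = -21924$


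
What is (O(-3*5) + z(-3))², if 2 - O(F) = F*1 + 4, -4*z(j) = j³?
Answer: 6241/16 ≈ 390.06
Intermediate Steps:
z(j) = -j³/4
O(F) = -2 - F (O(F) = 2 - (F*1 + 4) = 2 - (F + 4) = 2 - (4 + F) = 2 + (-4 - F) = -2 - F)
(O(-3*5) + z(-3))² = ((-2 - (-3)*5) - ¼*(-3)³)² = ((-2 - 1*(-15)) - ¼*(-27))² = ((-2 + 15) + 27/4)² = (13 + 27/4)² = (79/4)² = 6241/16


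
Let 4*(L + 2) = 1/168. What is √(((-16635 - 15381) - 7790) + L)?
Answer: 5*I*√44941638/168 ≈ 199.52*I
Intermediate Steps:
L = -1343/672 (L = -2 + (¼)/168 = -2 + (¼)*(1/168) = -2 + 1/672 = -1343/672 ≈ -1.9985)
√(((-16635 - 15381) - 7790) + L) = √(((-16635 - 15381) - 7790) - 1343/672) = √((-32016 - 7790) - 1343/672) = √(-39806 - 1343/672) = √(-26750975/672) = 5*I*√44941638/168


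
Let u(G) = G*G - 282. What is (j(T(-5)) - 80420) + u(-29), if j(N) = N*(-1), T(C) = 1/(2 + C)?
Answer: -239582/3 ≈ -79861.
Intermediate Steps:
u(G) = -282 + G² (u(G) = G² - 282 = -282 + G²)
j(N) = -N
(j(T(-5)) - 80420) + u(-29) = (-1/(2 - 5) - 80420) + (-282 + (-29)²) = (-1/(-3) - 80420) + (-282 + 841) = (-1*(-⅓) - 80420) + 559 = (⅓ - 80420) + 559 = -241259/3 + 559 = -239582/3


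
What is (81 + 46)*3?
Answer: 381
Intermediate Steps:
(81 + 46)*3 = 127*3 = 381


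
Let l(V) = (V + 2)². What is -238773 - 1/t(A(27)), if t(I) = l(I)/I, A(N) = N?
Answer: -200808120/841 ≈ -2.3877e+5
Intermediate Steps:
l(V) = (2 + V)²
t(I) = (2 + I)²/I
-238773 - 1/t(A(27)) = -238773 - 1/((2 + 27)²/27) = -238773 - 1/((1/27)*29²) = -238773 - 1/((1/27)*841) = -238773 - 1/841/27 = -238773 - 1*27/841 = -238773 - 27/841 = -200808120/841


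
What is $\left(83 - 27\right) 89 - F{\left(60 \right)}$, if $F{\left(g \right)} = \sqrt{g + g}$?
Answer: $4984 - 2 \sqrt{30} \approx 4973.0$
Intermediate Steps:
$F{\left(g \right)} = \sqrt{2} \sqrt{g}$ ($F{\left(g \right)} = \sqrt{2 g} = \sqrt{2} \sqrt{g}$)
$\left(83 - 27\right) 89 - F{\left(60 \right)} = \left(83 - 27\right) 89 - \sqrt{2} \sqrt{60} = 56 \cdot 89 - \sqrt{2} \cdot 2 \sqrt{15} = 4984 - 2 \sqrt{30}$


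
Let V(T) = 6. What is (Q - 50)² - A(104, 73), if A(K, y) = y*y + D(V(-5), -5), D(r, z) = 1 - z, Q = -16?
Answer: -979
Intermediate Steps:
A(K, y) = 6 + y² (A(K, y) = y*y + (1 - 1*(-5)) = y² + (1 + 5) = y² + 6 = 6 + y²)
(Q - 50)² - A(104, 73) = (-16 - 50)² - (6 + 73²) = (-66)² - (6 + 5329) = 4356 - 1*5335 = 4356 - 5335 = -979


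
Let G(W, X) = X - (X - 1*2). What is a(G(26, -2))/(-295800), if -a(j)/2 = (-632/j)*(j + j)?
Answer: -316/36975 ≈ -0.0085463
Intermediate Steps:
G(W, X) = 2 (G(W, X) = X - (X - 2) = X - (-2 + X) = X + (2 - X) = 2)
a(j) = 2528 (a(j) = -2*(-632/j)*(j + j) = -2*(-632/j)*2*j = -2*(-1264) = 2528)
a(G(26, -2))/(-295800) = 2528/(-295800) = 2528*(-1/295800) = -316/36975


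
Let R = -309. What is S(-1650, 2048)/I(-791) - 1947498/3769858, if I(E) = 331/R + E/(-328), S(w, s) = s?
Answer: 391120346792985/256069489579 ≈ 1527.4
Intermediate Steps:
I(E) = -331/309 - E/328 (I(E) = 331/(-309) + E/(-328) = 331*(-1/309) + E*(-1/328) = -331/309 - E/328)
S(-1650, 2048)/I(-791) - 1947498/3769858 = 2048/(-331/309 - 1/328*(-791)) - 1947498/3769858 = 2048/(-331/309 + 791/328) - 1947498*1/3769858 = 2048/(135851/101352) - 973749/1884929 = 2048*(101352/135851) - 973749/1884929 = 207568896/135851 - 973749/1884929 = 391120346792985/256069489579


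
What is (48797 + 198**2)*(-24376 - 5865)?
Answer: -2661238241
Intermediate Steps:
(48797 + 198**2)*(-24376 - 5865) = (48797 + 39204)*(-30241) = 88001*(-30241) = -2661238241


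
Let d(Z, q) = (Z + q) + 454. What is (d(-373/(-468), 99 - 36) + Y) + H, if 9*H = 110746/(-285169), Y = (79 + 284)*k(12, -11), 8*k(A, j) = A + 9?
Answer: 43615287133/29657576 ≈ 1470.6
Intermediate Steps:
k(A, j) = 9/8 + A/8 (k(A, j) = (A + 9)/8 = (9 + A)/8 = 9/8 + A/8)
d(Z, q) = 454 + Z + q
Y = 7623/8 (Y = (79 + 284)*(9/8 + (1/8)*12) = 363*(9/8 + 3/2) = 363*(21/8) = 7623/8 ≈ 952.88)
H = -110746/2566521 (H = (110746/(-285169))/9 = (110746*(-1/285169))/9 = (1/9)*(-110746/285169) = -110746/2566521 ≈ -0.043150)
(d(-373/(-468), 99 - 36) + Y) + H = ((454 - 373/(-468) + (99 - 36)) + 7623/8) - 110746/2566521 = ((454 - 373*(-1/468) + 63) + 7623/8) - 110746/2566521 = ((454 + 373/468 + 63) + 7623/8) - 110746/2566521 = (242329/468 + 7623/8) - 110746/2566521 = 1376549/936 - 110746/2566521 = 43615287133/29657576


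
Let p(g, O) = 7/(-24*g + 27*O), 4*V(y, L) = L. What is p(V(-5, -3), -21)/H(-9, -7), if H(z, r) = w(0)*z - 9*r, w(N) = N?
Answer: -1/4941 ≈ -0.00020239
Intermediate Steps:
V(y, L) = L/4
H(z, r) = -9*r (H(z, r) = 0*z - 9*r = 0 - 9*r = -9*r)
p(V(-5, -3), -21)/H(-9, -7) = (7/(3*(-2*(-3) + 9*(-21))))/((-9*(-7))) = (7/(3*(-8*(-3/4) - 189)))/63 = (7/(3*(6 - 189)))*(1/63) = ((7/3)/(-183))*(1/63) = ((7/3)*(-1/183))*(1/63) = -7/549*1/63 = -1/4941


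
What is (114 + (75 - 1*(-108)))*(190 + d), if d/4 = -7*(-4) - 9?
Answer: 79002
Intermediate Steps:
d = 76 (d = 4*(-7*(-4) - 9) = 4*(28 - 9) = 4*19 = 76)
(114 + (75 - 1*(-108)))*(190 + d) = (114 + (75 - 1*(-108)))*(190 + 76) = (114 + (75 + 108))*266 = (114 + 183)*266 = 297*266 = 79002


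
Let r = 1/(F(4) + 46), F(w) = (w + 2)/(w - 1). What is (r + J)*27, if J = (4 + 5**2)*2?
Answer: 25065/16 ≈ 1566.6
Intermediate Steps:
F(w) = (2 + w)/(-1 + w)
J = 58 (J = (4 + 25)*2 = 29*2 = 58)
r = 1/48 (r = 1/((2 + 4)/(-1 + 4) + 46) = 1/(6/3 + 46) = 1/((1/3)*6 + 46) = 1/(2 + 46) = 1/48 ≈ 0.020833)
(r + J)*27 = (1/48 + 58)*27 = (2785/48)*27 = 25065/16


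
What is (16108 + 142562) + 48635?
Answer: 207305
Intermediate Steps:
(16108 + 142562) + 48635 = 158670 + 48635 = 207305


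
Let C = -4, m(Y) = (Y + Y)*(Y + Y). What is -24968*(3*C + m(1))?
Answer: 199744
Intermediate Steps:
m(Y) = 4*Y² (m(Y) = (2*Y)*(2*Y) = 4*Y²)
-24968*(3*C + m(1)) = -24968*(3*(-4) + 4*1²) = -24968*(-12 + 4*1) = -24968*(-12 + 4) = -24968*(-8) = 199744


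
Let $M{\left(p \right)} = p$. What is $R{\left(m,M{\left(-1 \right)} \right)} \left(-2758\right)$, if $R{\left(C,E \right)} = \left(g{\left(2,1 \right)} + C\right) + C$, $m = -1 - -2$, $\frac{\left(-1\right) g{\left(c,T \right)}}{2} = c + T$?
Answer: $11032$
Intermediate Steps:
$g{\left(c,T \right)} = - 2 T - 2 c$ ($g{\left(c,T \right)} = - 2 \left(c + T\right) = - 2 \left(T + c\right) = - 2 T - 2 c$)
$m = 1$ ($m = -1 + 2 = 1$)
$R{\left(C,E \right)} = -6 + 2 C$ ($R{\left(C,E \right)} = \left(\left(\left(-2\right) 1 - 4\right) + C\right) + C = \left(\left(-2 - 4\right) + C\right) + C = \left(-6 + C\right) + C = -6 + 2 C$)
$R{\left(m,M{\left(-1 \right)} \right)} \left(-2758\right) = \left(-6 + 2 \cdot 1\right) \left(-2758\right) = \left(-6 + 2\right) \left(-2758\right) = \left(-4\right) \left(-2758\right) = 11032$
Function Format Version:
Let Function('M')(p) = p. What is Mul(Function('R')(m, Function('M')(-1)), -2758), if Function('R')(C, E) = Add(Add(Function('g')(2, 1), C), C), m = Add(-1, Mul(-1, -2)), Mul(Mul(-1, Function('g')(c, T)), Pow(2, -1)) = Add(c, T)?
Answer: 11032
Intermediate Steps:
Function('g')(c, T) = Add(Mul(-2, T), Mul(-2, c)) (Function('g')(c, T) = Mul(-2, Add(c, T)) = Mul(-2, Add(T, c)) = Add(Mul(-2, T), Mul(-2, c)))
m = 1 (m = Add(-1, 2) = 1)
Function('R')(C, E) = Add(-6, Mul(2, C)) (Function('R')(C, E) = Add(Add(Add(Mul(-2, 1), Mul(-2, 2)), C), C) = Add(Add(Add(-2, -4), C), C) = Add(Add(-6, C), C) = Add(-6, Mul(2, C)))
Mul(Function('R')(m, Function('M')(-1)), -2758) = Mul(Add(-6, Mul(2, 1)), -2758) = Mul(Add(-6, 2), -2758) = Mul(-4, -2758) = 11032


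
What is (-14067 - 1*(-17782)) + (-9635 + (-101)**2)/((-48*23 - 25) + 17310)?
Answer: 60112981/16181 ≈ 3715.0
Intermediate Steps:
(-14067 - 1*(-17782)) + (-9635 + (-101)**2)/((-48*23 - 25) + 17310) = (-14067 + 17782) + (-9635 + 10201)/((-1104 - 25) + 17310) = 3715 + 566/(-1129 + 17310) = 3715 + 566/16181 = 60112981/16181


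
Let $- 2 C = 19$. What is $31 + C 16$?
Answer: $-121$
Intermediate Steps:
$C = - \frac{19}{2}$ ($C = \left(- \frac{1}{2}\right) 19 = - \frac{19}{2} \approx -9.5$)
$31 + C 16 = 31 - 152 = -121$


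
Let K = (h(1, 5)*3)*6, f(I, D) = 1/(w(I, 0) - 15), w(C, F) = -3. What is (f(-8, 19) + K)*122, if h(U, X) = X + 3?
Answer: 158051/9 ≈ 17561.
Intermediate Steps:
h(U, X) = 3 + X
f(I, D) = -1/18 (f(I, D) = 1/(-3 - 15) = 1/(-18) = -1/18)
K = 144 (K = ((3 + 5)*3)*6 = (8*3)*6 = 24*6 = 144)
(f(-8, 19) + K)*122 = (-1/18 + 144)*122 = (2591/18)*122 = 158051/9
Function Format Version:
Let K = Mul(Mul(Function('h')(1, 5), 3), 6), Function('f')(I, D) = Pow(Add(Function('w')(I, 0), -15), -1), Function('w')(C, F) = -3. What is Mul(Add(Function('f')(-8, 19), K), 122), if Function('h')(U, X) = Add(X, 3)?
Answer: Rational(158051, 9) ≈ 17561.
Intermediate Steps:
Function('h')(U, X) = Add(3, X)
Function('f')(I, D) = Rational(-1, 18) (Function('f')(I, D) = Pow(Add(-3, -15), -1) = Pow(-18, -1) = Rational(-1, 18))
K = 144 (K = Mul(Mul(Add(3, 5), 3), 6) = Mul(Mul(8, 3), 6) = Mul(24, 6) = 144)
Mul(Add(Function('f')(-8, 19), K), 122) = Mul(Add(Rational(-1, 18), 144), 122) = Mul(Rational(2591, 18), 122) = Rational(158051, 9)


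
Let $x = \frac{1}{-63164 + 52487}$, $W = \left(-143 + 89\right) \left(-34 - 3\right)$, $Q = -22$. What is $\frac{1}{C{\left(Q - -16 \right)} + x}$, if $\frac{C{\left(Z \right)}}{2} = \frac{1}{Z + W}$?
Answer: $\frac{3544764}{3227} \approx 1098.5$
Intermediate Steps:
$W = 1998$ ($W = \left(-54\right) \left(-37\right) = 1998$)
$C{\left(Z \right)} = \frac{2}{1998 + Z}$ ($C{\left(Z \right)} = \frac{2}{Z + 1998} = \frac{2}{1998 + Z}$)
$x = - \frac{1}{10677}$ ($x = \frac{1}{-10677} = - \frac{1}{10677} \approx -9.3659 \cdot 10^{-5}$)
$\frac{1}{C{\left(Q - -16 \right)} + x} = \frac{1}{\frac{2}{1998 - 6} - \frac{1}{10677}} = \frac{1}{\frac{2}{1992} - \frac{1}{10677}} = \frac{1}{2 \cdot \frac{1}{1992} - \frac{1}{10677}} = \frac{1}{\frac{1}{996} - \frac{1}{10677}} = \frac{1}{\frac{3227}{3544764}} = \frac{3544764}{3227}$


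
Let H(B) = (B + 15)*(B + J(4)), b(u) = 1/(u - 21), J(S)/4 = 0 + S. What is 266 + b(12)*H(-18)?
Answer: 796/3 ≈ 265.33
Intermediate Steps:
J(S) = 4*S (J(S) = 4*(0 + S) = 4*S)
b(u) = 1/(-21 + u)
H(B) = (15 + B)*(16 + B) (H(B) = (B + 15)*(B + 4*4) = (15 + B)*(B + 16) = (15 + B)*(16 + B))
266 + b(12)*H(-18) = 266 + (240 + (-18)² + 31*(-18))/(-21 + 12) = 266 + (240 + 324 - 558)/(-9) = 266 - ⅑*6 = 266 - ⅔ = 796/3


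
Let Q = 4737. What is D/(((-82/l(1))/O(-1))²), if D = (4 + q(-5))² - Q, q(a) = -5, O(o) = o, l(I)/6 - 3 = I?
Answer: -681984/1681 ≈ -405.70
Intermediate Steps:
l(I) = 18 + 6*I
D = -4736 (D = (4 - 5)² - 1*4737 = (-1)² - 4737 = 1 - 4737 = -4736)
D/(((-82/l(1))/O(-1))²) = -4736*(18 + 6*1)²/6724 = -4736*(18 + 6)²/6724 = -4736/((-82/24*(-1))²) = -4736/((-82*1/24*(-1))²) = -4736/((-41/12*(-1))²) = -4736/((41/12)²) = -4736/1681/144 = -4736*144/1681 = -681984/1681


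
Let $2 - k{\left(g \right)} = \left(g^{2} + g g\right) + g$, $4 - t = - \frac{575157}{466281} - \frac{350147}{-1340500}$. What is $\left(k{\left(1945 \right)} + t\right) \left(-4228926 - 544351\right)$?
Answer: $\frac{1075207578885283586131859}{29764270500} \approx 3.6124 \cdot 10^{13}$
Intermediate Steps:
$t = \frac{147996656533}{29764270500}$ ($t = 4 - \left(- \frac{575157}{466281} - \frac{350147}{-1340500}\right) = 4 - \left(\left(-575157\right) \frac{1}{466281} - - \frac{50021}{191500}\right) = 4 - \left(- \frac{191719}{155427} + \frac{50021}{191500}\right) = 4 - - \frac{28939574533}{29764270500} = 4 + \frac{28939574533}{29764270500} = \frac{147996656533}{29764270500} \approx 4.9723$)
$k{\left(g \right)} = 2 - g - 2 g^{2}$ ($k{\left(g \right)} = 2 - \left(\left(g^{2} + g g\right) + g\right) = 2 - \left(\left(g^{2} + g^{2}\right) + g\right) = 2 - \left(2 g^{2} + g\right) = 2 - \left(g + 2 g^{2}\right) = 2 - g - 2 g^{2}$)
$\left(k{\left(1945 \right)} + t\right) \left(-4228926 - 544351\right) = \left(\left(2 - 1945 - 2 \cdot 1945^{2}\right) + \frac{147996656533}{29764270500}\right) \left(-4228926 - 544351\right) = \left(\left(2 - 1945 - 7566050\right) + \frac{147996656533}{29764270500}\right) \left(-4773277\right) = \left(-7567993 + \frac{147996656533}{29764270500}\right) \left(-4773277\right) = \left(- \frac{225255642797449967}{29764270500}\right) \left(-4773277\right) = \frac{1075207578885283586131859}{29764270500}$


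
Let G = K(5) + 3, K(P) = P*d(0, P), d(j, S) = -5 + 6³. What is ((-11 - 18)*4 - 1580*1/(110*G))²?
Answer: 455737056889/33860761 ≈ 13459.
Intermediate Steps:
d(j, S) = 211 (d(j, S) = -5 + 216 = 211)
K(P) = 211*P (K(P) = P*211 = 211*P)
G = 1058 (G = 211*5 + 3 = 1055 + 3 = 1058)
((-11 - 18)*4 - 1580*1/(110*G))² = ((-11 - 18)*4 - 1580/((1058*11)*10))² = (-29*4 - 1580/(11638*10))² = (-116 - 1580/116380)² = (-116 - 1580*1/116380)² = (-116 - 79/5819)² = (-675083/5819)² = 455737056889/33860761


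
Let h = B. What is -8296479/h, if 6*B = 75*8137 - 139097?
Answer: -24889437/235589 ≈ -105.65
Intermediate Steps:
B = 235589/3 (B = (75*8137 - 139097)/6 = (610275 - 139097)/6 = (1/6)*471178 = 235589/3 ≈ 78530.)
h = 235589/3 ≈ 78530.
-8296479/h = -8296479/235589/3 = -8296479*3/235589 = -24889437/235589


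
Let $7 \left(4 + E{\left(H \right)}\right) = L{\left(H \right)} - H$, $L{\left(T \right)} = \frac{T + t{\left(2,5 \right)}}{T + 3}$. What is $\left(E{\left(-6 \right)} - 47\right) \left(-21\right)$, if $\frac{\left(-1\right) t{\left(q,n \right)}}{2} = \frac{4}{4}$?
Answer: $1045$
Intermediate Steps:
$t{\left(q,n \right)} = -2$ ($t{\left(q,n \right)} = - 2 \cdot \frac{4}{4} = - 2 \cdot 4 \cdot \frac{1}{4} = \left(-2\right) 1 = -2$)
$L{\left(T \right)} = \frac{-2 + T}{3 + T}$ ($L{\left(T \right)} = \frac{T - 2}{T + 3} = \frac{-2 + T}{3 + T}$)
$E{\left(H \right)} = -4 - \frac{H}{7} + \frac{-2 + H}{7 \left(3 + H\right)}$ ($E{\left(H \right)} = -4 + \frac{\frac{-2 + H}{3 + H} - H}{7} = -4 + \frac{- H + \frac{-2 + H}{3 + H}}{7} = -4 - \left(\frac{H}{7} - \frac{-2 + H}{7 \left(3 + H\right)}\right) = -4 - \frac{H}{7} + \frac{-2 + H}{7 \left(3 + H\right)}$)
$\left(E{\left(-6 \right)} - 47\right) \left(-21\right) = \left(\frac{-86 - \left(-6\right)^{2} - -180}{7 \left(3 - 6\right)} - 47\right) \left(-21\right) = \left(\frac{-86 - 36 + 180}{7 \left(-3\right)} - 47\right) \left(-21\right) = \left(\frac{1}{7} \left(- \frac{1}{3}\right) \left(-86 - 36 + 180\right) - 47\right) \left(-21\right) = \left(\frac{1}{7} \left(- \frac{1}{3}\right) 58 - 47\right) \left(-21\right) = \left(- \frac{58}{21} - 47\right) \left(-21\right) = \left(- \frac{1045}{21}\right) \left(-21\right) = 1045$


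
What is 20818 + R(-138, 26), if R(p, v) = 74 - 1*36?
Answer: 20856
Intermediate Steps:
R(p, v) = 38 (R(p, v) = 74 - 36 = 38)
20818 + R(-138, 26) = 20818 + 38 = 20856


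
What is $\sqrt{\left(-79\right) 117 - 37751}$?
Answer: $i \sqrt{46994} \approx 216.78 i$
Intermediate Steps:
$\sqrt{\left(-79\right) 117 - 37751} = \sqrt{-9243 - 37751} = \sqrt{-46994} = i \sqrt{46994}$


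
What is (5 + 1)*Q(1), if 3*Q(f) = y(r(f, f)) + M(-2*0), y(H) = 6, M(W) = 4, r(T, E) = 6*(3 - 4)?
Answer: 20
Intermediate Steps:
r(T, E) = -6 (r(T, E) = 6*(-1) = -6)
Q(f) = 10/3 (Q(f) = (6 + 4)/3 = (⅓)*10 = 10/3)
(5 + 1)*Q(1) = (5 + 1)*(10/3) = 6*(10/3) = 20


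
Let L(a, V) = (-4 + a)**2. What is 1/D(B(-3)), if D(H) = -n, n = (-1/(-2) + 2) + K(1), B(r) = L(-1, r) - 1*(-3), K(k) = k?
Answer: -2/7 ≈ -0.28571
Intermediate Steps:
B(r) = 28 (B(r) = (-4 - 1)**2 - 1*(-3) = (-5)**2 + 3 = 25 + 3 = 28)
n = 7/2 (n = (-1/(-2) + 2) + 1 = (-1*(-1/2) + 2) + 1 = (1/2 + 2) + 1 = 5/2 + 1 = 7/2 ≈ 3.5000)
D(H) = -7/2 (D(H) = -1*7/2 = -7/2)
1/D(B(-3)) = 1/(-7/2) = -2/7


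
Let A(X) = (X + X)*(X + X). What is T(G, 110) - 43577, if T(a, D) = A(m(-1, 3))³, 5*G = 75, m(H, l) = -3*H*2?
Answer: 2942407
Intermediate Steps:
m(H, l) = -6*H
G = 15 (G = (⅕)*75 = 15)
A(X) = 4*X² (A(X) = (2*X)*(2*X) = 4*X²)
T(a, D) = 2985984 (T(a, D) = (4*(-6*(-1))²)³ = (4*6²)³ = (4*36)³ = 144³ = 2985984)
T(G, 110) - 43577 = 2985984 - 43577 = 2942407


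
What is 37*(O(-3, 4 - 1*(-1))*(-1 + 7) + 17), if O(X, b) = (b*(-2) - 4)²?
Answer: 44141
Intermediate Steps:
O(X, b) = (-4 - 2*b)² (O(X, b) = (-2*b - 4)² = (-4 - 2*b)²)
37*(O(-3, 4 - 1*(-1))*(-1 + 7) + 17) = 37*((4*(2 + (4 - 1*(-1)))²)*(-1 + 7) + 17) = 37*((4*(2 + (4 + 1))²)*6 + 17) = 37*((4*(2 + 5)²)*6 + 17) = 37*((4*7²)*6 + 17) = 37*((4*49)*6 + 17) = 37*(196*6 + 17) = 37*(1176 + 17) = 37*1193 = 44141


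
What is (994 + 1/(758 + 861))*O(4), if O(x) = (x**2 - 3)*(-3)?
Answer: -62762193/1619 ≈ -38766.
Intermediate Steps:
O(x) = 9 - 3*x**2 (O(x) = (-3 + x**2)*(-3) = 9 - 3*x**2)
(994 + 1/(758 + 861))*O(4) = (994 + 1/(758 + 861))*(9 - 3*4**2) = (994 + 1/1619)*(9 - 3*16) = (994 + 1/1619)*(9 - 48) = (1609287/1619)*(-39) = -62762193/1619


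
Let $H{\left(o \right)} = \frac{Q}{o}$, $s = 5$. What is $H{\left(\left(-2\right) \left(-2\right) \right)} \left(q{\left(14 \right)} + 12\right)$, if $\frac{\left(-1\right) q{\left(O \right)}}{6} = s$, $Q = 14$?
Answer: $-63$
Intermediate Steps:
$q{\left(O \right)} = -30$ ($q{\left(O \right)} = \left(-6\right) 5 = -30$)
$H{\left(o \right)} = \frac{14}{o}$
$H{\left(\left(-2\right) \left(-2\right) \right)} \left(q{\left(14 \right)} + 12\right) = \frac{14}{\left(-2\right) \left(-2\right)} \left(-30 + 12\right) = \frac{14}{4} \left(-18\right) = 14 \cdot \frac{1}{4} \left(-18\right) = \frac{7}{2} \left(-18\right) = -63$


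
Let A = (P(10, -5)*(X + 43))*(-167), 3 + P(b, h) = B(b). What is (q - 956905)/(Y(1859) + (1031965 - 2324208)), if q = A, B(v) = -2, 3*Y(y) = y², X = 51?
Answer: 2635245/420848 ≈ 6.2617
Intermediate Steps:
Y(y) = y²/3
P(b, h) = -5 (P(b, h) = -3 - 2 = -5)
A = 78490 (A = -5*(51 + 43)*(-167) = -5*94*(-167) = -470*(-167) = 78490)
q = 78490
(q - 956905)/(Y(1859) + (1031965 - 2324208)) = (78490 - 956905)/((⅓)*1859² + (1031965 - 2324208)) = -878415/((⅓)*3455881 - 1292243) = -878415/(3455881/3 - 1292243) = -878415/(-420848/3) = -878415*(-3/420848) = 2635245/420848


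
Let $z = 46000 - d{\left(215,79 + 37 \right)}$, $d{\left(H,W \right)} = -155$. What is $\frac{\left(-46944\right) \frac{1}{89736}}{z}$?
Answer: $- \frac{652}{57524515} \approx -1.1334 \cdot 10^{-5}$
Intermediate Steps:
$z = 46155$ ($z = 46000 - -155 = 46000 + 155 = 46155$)
$\frac{\left(-46944\right) \frac{1}{89736}}{z} = \frac{\left(-46944\right) \frac{1}{89736}}{46155} = \left(-46944\right) \frac{1}{89736} \cdot \frac{1}{46155} = \left(- \frac{1956}{3739}\right) \frac{1}{46155} = - \frac{652}{57524515}$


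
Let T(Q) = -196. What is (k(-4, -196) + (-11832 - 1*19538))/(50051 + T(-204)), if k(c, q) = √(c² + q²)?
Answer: -6274/9971 + 4*√2402/49855 ≈ -0.62529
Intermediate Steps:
(k(-4, -196) + (-11832 - 1*19538))/(50051 + T(-204)) = (√((-4)² + (-196)²) + (-11832 - 1*19538))/(50051 - 196) = (√(16 + 38416) + (-11832 - 19538))/49855 = (√38432 - 31370)*(1/49855) = (4*√2402 - 31370)*(1/49855) = (-31370 + 4*√2402)*(1/49855) = -6274/9971 + 4*√2402/49855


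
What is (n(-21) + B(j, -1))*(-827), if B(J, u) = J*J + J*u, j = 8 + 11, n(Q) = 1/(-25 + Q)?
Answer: -13009537/46 ≈ -2.8282e+5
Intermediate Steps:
j = 19
B(J, u) = J² + J*u
(n(-21) + B(j, -1))*(-827) = (1/(-25 - 21) + 19*(19 - 1))*(-827) = (1/(-46) + 19*18)*(-827) = (-1/46 + 342)*(-827) = (15731/46)*(-827) = -13009537/46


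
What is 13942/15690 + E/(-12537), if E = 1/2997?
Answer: 87308028958/98254412235 ≈ 0.88859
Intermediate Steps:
E = 1/2997 ≈ 0.00033367
13942/15690 + E/(-12537) = 13942/15690 + (1/2997)/(-12537) = 13942*(1/15690) + (1/2997)*(-1/12537) = 6971/7845 - 1/37573389 = 87308028958/98254412235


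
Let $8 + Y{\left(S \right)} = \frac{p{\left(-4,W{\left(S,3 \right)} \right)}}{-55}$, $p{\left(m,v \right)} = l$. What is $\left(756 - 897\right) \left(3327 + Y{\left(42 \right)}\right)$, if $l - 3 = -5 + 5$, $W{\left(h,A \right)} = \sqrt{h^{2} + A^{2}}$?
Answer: $- \frac{25738422}{55} \approx -4.6797 \cdot 10^{5}$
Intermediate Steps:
$W{\left(h,A \right)} = \sqrt{A^{2} + h^{2}}$
$l = 3$ ($l = 3 + \left(-5 + 5\right) = 3 + 0 = 3$)
$p{\left(m,v \right)} = 3$
$Y{\left(S \right)} = - \frac{443}{55}$ ($Y{\left(S \right)} = -8 + \frac{3}{-55} = -8 + 3 \left(- \frac{1}{55}\right) = -8 - \frac{3}{55} = - \frac{443}{55}$)
$\left(756 - 897\right) \left(3327 + Y{\left(42 \right)}\right) = \left(756 - 897\right) \left(3327 - \frac{443}{55}\right) = \left(-141\right) \frac{182542}{55} = - \frac{25738422}{55}$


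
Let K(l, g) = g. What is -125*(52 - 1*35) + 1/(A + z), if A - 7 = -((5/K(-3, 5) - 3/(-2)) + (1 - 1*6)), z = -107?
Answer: -414377/195 ≈ -2125.0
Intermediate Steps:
A = 19/2 (A = 7 - ((5/5 - 3/(-2)) + (1 - 1*6)) = 7 - ((5*(⅕) - 3*(-½)) + (1 - 6)) = 7 - ((1 + 3/2) - 5) = 7 - (5/2 - 5) = 7 - 1*(-5/2) = 7 + 5/2 = 19/2 ≈ 9.5000)
-125*(52 - 1*35) + 1/(A + z) = -125*(52 - 1*35) + 1/(19/2 - 107) = -125*(52 - 35) + 1/(-195/2) = -125*17 - 2/195 = -2125 - 2/195 = -414377/195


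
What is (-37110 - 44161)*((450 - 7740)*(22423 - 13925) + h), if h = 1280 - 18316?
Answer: 5036157116576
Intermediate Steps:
h = -17036
(-37110 - 44161)*((450 - 7740)*(22423 - 13925) + h) = (-37110 - 44161)*((450 - 7740)*(22423 - 13925) - 17036) = -81271*(-7290*8498 - 17036) = -81271*(-61950420 - 17036) = -81271*(-61967456) = 5036157116576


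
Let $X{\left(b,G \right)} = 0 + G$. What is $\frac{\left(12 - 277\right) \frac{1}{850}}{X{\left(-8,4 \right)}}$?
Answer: $- \frac{53}{680} \approx -0.077941$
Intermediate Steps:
$X{\left(b,G \right)} = G$
$\frac{\left(12 - 277\right) \frac{1}{850}}{X{\left(-8,4 \right)}} = \frac{\left(12 - 277\right) \frac{1}{850}}{4} = \left(-265\right) \frac{1}{850} \cdot \frac{1}{4} = \left(- \frac{53}{170}\right) \frac{1}{4} = - \frac{53}{680}$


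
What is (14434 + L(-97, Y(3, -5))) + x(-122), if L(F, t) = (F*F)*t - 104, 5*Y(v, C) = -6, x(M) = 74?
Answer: 15566/5 ≈ 3113.2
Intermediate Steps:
Y(v, C) = -6/5 (Y(v, C) = (1/5)*(-6) = -6/5)
L(F, t) = -104 + t*F**2 (L(F, t) = F**2*t - 104 = t*F**2 - 104 = -104 + t*F**2)
(14434 + L(-97, Y(3, -5))) + x(-122) = (14434 + (-104 - 6/5*(-97)**2)) + 74 = (14434 + (-104 - 6/5*9409)) + 74 = (14434 + (-104 - 56454/5)) + 74 = (14434 - 56974/5) + 74 = 15196/5 + 74 = 15566/5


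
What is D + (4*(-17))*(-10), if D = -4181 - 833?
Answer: -4334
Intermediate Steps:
D = -5014
D + (4*(-17))*(-10) = -5014 + (4*(-17))*(-10) = -5014 - 68*(-10) = -5014 + 680 = -4334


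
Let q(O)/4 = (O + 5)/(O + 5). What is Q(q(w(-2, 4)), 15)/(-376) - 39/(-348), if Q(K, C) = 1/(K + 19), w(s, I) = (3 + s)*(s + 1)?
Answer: 28077/250792 ≈ 0.11195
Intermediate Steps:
w(s, I) = (1 + s)*(3 + s) (w(s, I) = (3 + s)*(1 + s) = (1 + s)*(3 + s))
q(O) = 4 (q(O) = 4*((O + 5)/(O + 5)) = 4*((5 + O)/(5 + O)) = 4*1 = 4)
Q(K, C) = 1/(19 + K)
Q(q(w(-2, 4)), 15)/(-376) - 39/(-348) = 1/((19 + 4)*(-376)) - 39/(-348) = -1/376/23 - 39*(-1/348) = (1/23)*(-1/376) + 13/116 = -1/8648 + 13/116 = 28077/250792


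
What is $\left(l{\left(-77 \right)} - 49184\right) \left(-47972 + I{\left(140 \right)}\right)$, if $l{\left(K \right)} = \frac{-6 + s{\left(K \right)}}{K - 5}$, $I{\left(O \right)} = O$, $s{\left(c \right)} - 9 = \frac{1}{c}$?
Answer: $\frac{7427066111496}{3157} \approx 2.3526 \cdot 10^{9}$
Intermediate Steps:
$s{\left(c \right)} = 9 + \frac{1}{c}$
$l{\left(K \right)} = \frac{3 + \frac{1}{K}}{-5 + K}$ ($l{\left(K \right)} = \frac{-6 + \left(9 + \frac{1}{K}\right)}{K - 5} = \frac{3 + \frac{1}{K}}{-5 + K}$)
$\left(l{\left(-77 \right)} - 49184\right) \left(-47972 + I{\left(140 \right)}\right) = \left(\frac{1 + 3 \left(-77\right)}{\left(-77\right) \left(-5 - 77\right)} - 49184\right) \left(-47972 + 140\right) = \left(- \frac{1 - 231}{77 \left(-82\right)} - 49184\right) \left(-47832\right) = \left(\left(- \frac{1}{77}\right) \left(- \frac{1}{82}\right) \left(-230\right) - 49184\right) \left(-47832\right) = \left(- \frac{115}{3157} - 49184\right) \left(-47832\right) = \left(- \frac{155274003}{3157}\right) \left(-47832\right) = \frac{7427066111496}{3157}$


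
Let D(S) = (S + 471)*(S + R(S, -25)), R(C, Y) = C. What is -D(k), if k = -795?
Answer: -515160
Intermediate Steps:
D(S) = 2*S*(471 + S) (D(S) = (S + 471)*(S + S) = (471 + S)*(2*S) = 2*S*(471 + S))
-D(k) = -2*(-795)*(471 - 795) = -2*(-795)*(-324) = -1*515160 = -515160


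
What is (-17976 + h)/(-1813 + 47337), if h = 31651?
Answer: 13675/45524 ≈ 0.30039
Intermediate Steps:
(-17976 + h)/(-1813 + 47337) = (-17976 + 31651)/(-1813 + 47337) = 13675/45524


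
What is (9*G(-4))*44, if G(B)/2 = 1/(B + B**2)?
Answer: 66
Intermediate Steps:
G(B) = 2/(B + B**2)
(9*G(-4))*44 = (9*(2/(-4*(1 - 4))))*44 = (9*(2*(-1/4)/(-3)))*44 = (9*(2*(-1/4)*(-1/3)))*44 = (9*(1/6))*44 = (3/2)*44 = 66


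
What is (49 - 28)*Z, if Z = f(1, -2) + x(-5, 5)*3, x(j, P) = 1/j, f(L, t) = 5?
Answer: 462/5 ≈ 92.400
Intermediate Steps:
Z = 22/5 (Z = 5 + 3/(-5) = 5 - 1/5*3 = 5 - 3/5 = 22/5 ≈ 4.4000)
(49 - 28)*Z = (49 - 28)*(22/5) = 21*(22/5) = 462/5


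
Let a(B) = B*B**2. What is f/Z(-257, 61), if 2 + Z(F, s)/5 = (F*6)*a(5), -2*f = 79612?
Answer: 19903/481880 ≈ 0.041303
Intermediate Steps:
f = -39806 (f = -1/2*79612 = -39806)
a(B) = B**3
Z(F, s) = -10 + 3750*F (Z(F, s) = -10 + 5*((F*6)*5**3) = -10 + 5*((6*F)*125) = -10 + 5*(750*F) = -10 + 3750*F)
f/Z(-257, 61) = -39806/(-10 + 3750*(-257)) = -39806/(-10 - 963750) = -39806/(-963760) = -39806*(-1/963760) = 19903/481880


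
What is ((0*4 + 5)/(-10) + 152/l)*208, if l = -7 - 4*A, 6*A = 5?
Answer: -98072/31 ≈ -3163.6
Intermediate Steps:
A = ⅚ (A = (⅙)*5 = ⅚ ≈ 0.83333)
l = -31/3 (l = -7 - 4*⅚ = -7 - 10/3 = -31/3 ≈ -10.333)
((0*4 + 5)/(-10) + 152/l)*208 = ((0*4 + 5)/(-10) + 152/(-31/3))*208 = ((0 + 5)*(-⅒) + 152*(-3/31))*208 = (5*(-⅒) - 456/31)*208 = (-½ - 456/31)*208 = -943/62*208 = -98072/31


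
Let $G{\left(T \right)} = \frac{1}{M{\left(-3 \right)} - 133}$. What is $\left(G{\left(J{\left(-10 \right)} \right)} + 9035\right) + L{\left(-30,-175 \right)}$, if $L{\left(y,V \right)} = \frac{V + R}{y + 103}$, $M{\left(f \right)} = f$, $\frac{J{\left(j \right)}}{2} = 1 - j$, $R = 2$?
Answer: $\frac{89675879}{9928} \approx 9032.6$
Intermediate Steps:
$J{\left(j \right)} = 2 - 2 j$ ($J{\left(j \right)} = 2 \left(1 - j\right) = 2 - 2 j$)
$L{\left(y,V \right)} = \frac{2 + V}{103 + y}$ ($L{\left(y,V \right)} = \frac{V + 2}{y + 103} = \frac{2 + V}{103 + y}$)
$G{\left(T \right)} = - \frac{1}{136}$ ($G{\left(T \right)} = \frac{1}{-3 - 133} = \frac{1}{-136} = - \frac{1}{136}$)
$\left(G{\left(J{\left(-10 \right)} \right)} + 9035\right) + L{\left(-30,-175 \right)} = \left(- \frac{1}{136} + 9035\right) + \frac{2 - 175}{103 - 30} = \frac{1228759}{136} + \frac{1}{73} \left(-173\right) = \frac{1228759}{136} - \frac{173}{73} = \frac{89675879}{9928}$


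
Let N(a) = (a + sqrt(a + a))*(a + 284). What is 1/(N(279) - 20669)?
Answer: 68204/9215136881 - 1689*sqrt(62)/18430273762 ≈ 6.6797e-6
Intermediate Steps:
N(a) = (284 + a)*(a + sqrt(2)*sqrt(a)) (N(a) = (a + sqrt(2*a))*(284 + a) = (a + sqrt(2)*sqrt(a))*(284 + a) = (284 + a)*(a + sqrt(2)*sqrt(a)))
1/(N(279) - 20669) = 1/((279**2 + 284*279 + sqrt(2)*279**(3/2) + 284*sqrt(2)*sqrt(279)) - 20669) = 1/((77841 + 79236 + sqrt(2)*(837*sqrt(31)) + 284*sqrt(2)*(3*sqrt(31))) - 20669) = 1/((77841 + 79236 + 837*sqrt(62) + 852*sqrt(62)) - 20669) = 1/((157077 + 1689*sqrt(62)) - 20669) = 1/(136408 + 1689*sqrt(62))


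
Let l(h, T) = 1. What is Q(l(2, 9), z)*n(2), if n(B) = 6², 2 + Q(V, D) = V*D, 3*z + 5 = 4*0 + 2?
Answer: -108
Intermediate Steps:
z = -1 (z = -5/3 + (4*0 + 2)/3 = -5/3 + (0 + 2)/3 = -5/3 + (⅓)*2 = -5/3 + ⅔ = -1)
Q(V, D) = -2 + D*V (Q(V, D) = -2 + V*D = -2 + D*V)
n(B) = 36
Q(l(2, 9), z)*n(2) = (-2 - 1*1)*36 = (-2 - 1)*36 = -3*36 = -108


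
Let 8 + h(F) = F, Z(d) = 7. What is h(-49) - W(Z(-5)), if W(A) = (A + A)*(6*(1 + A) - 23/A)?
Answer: -683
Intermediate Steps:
h(F) = -8 + F
W(A) = 2*A*(6 - 23/A + 6*A) (W(A) = (2*A)*((6 + 6*A) - 23/A) = (2*A)*(6 - 23/A + 6*A) = 2*A*(6 - 23/A + 6*A))
h(-49) - W(Z(-5)) = (-8 - 49) - (-46 + 12*7 + 12*7²) = -57 - (-46 + 84 + 12*49) = -57 - (-46 + 84 + 588) = -57 - 1*626 = -57 - 626 = -683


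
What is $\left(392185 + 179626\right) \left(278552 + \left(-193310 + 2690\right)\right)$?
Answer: $50280484852$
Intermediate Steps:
$\left(392185 + 179626\right) \left(278552 + \left(-193310 + 2690\right)\right) = 571811 \left(278552 - 190620\right) = 571811 \cdot 87932 = 50280484852$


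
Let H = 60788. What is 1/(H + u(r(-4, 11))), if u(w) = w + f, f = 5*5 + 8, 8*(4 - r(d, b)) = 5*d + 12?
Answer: 1/60826 ≈ 1.6440e-5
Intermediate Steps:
r(d, b) = 5/2 - 5*d/8 (r(d, b) = 4 - (5*d + 12)/8 = 4 - (12 + 5*d)/8 = 4 + (-3/2 - 5*d/8) = 5/2 - 5*d/8)
f = 33 (f = 25 + 8 = 33)
u(w) = 33 + w (u(w) = w + 33 = 33 + w)
1/(H + u(r(-4, 11))) = 1/(60788 + (33 + (5/2 - 5/8*(-4)))) = 1/(60788 + (33 + (5/2 + 5/2))) = 1/(60788 + (33 + 5)) = 1/(60788 + 38) = 1/60826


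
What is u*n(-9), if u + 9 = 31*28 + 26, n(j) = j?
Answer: -7965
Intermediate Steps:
u = 885 (u = -9 + (31*28 + 26) = -9 + (868 + 26) = -9 + 894 = 885)
u*n(-9) = 885*(-9) = -7965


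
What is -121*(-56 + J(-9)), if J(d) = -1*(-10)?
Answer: 5566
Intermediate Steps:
J(d) = 10
-121*(-56 + J(-9)) = -121*(-56 + 10) = -121*(-46) = 5566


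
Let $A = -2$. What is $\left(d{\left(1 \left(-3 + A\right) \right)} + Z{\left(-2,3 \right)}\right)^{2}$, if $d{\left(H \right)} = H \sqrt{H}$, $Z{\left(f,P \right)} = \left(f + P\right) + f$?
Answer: $-124 + 10 i \sqrt{5} \approx -124.0 + 22.361 i$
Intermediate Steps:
$Z{\left(f,P \right)} = P + 2 f$ ($Z{\left(f,P \right)} = \left(P + f\right) + f = P + 2 f$)
$d{\left(H \right)} = H^{\frac{3}{2}}$
$\left(d{\left(1 \left(-3 + A\right) \right)} + Z{\left(-2,3 \right)}\right)^{2} = \left(\left(1 \left(-3 - 2\right)\right)^{\frac{3}{2}} + \left(3 + 2 \left(-2\right)\right)\right)^{2} = \left(\left(1 \left(-5\right)\right)^{\frac{3}{2}} + \left(3 - 4\right)\right)^{2} = \left(\left(-5\right)^{\frac{3}{2}} - 1\right)^{2} = \left(- 5 i \sqrt{5} - 1\right)^{2} = \left(-1 - 5 i \sqrt{5}\right)^{2}$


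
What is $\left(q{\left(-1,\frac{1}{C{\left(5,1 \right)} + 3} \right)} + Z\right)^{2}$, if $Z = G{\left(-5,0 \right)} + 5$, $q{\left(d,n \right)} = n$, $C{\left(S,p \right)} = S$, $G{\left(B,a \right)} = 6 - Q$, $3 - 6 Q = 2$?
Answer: $\frac{69169}{576} \approx 120.09$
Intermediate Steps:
$Q = \frac{1}{6}$ ($Q = \frac{1}{2} - \frac{1}{3} = \frac{1}{6} \approx 0.16667$)
$G{\left(B,a \right)} = \frac{35}{6}$ ($G{\left(B,a \right)} = 6 - \frac{1}{6} = \frac{35}{6}$)
$Z = \frac{65}{6}$ ($Z = \frac{35}{6} + 5 = \frac{65}{6} \approx 10.833$)
$\left(q{\left(-1,\frac{1}{C{\left(5,1 \right)} + 3} \right)} + Z\right)^{2} = \left(\frac{1}{5 + 3} + \frac{65}{6}\right)^{2} = \left(\frac{1}{8} + \frac{65}{6}\right)^{2} = \left(\frac{263}{24}\right)^{2} = \frac{69169}{576}$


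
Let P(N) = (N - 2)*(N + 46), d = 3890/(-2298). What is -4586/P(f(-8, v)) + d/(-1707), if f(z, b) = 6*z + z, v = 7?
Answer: -4496795449/568789470 ≈ -7.9059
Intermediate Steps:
d = -1945/1149 (d = 3890*(-1/2298) = -1945/1149 ≈ -1.6928)
f(z, b) = 7*z
P(N) = (-2 + N)*(46 + N)
-4586/P(f(-8, v)) + d/(-1707) = -4586/(-92 + (7*(-8))**2 + 44*(7*(-8))) - 1945/1149/(-1707) = -4586/(-92 + (-56)**2 + 44*(-56)) - 1945/1149*(-1/1707) = -4586/(-92 + 3136 - 2464) + 1945/1961343 = -4586/580 + 1945/1961343 = -4586*1/580 + 1945/1961343 = -2293/290 + 1945/1961343 = -4496795449/568789470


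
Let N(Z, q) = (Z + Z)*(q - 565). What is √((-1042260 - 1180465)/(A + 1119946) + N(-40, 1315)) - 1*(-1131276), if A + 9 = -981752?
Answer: 1131276 + I*√45840512030165/27637 ≈ 1.1313e+6 + 244.98*I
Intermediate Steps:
A = -981761 (A = -9 - 981752 = -981761)
N(Z, q) = 2*Z*(-565 + q) (N(Z, q) = (2*Z)*(-565 + q) = 2*Z*(-565 + q))
√((-1042260 - 1180465)/(A + 1119946) + N(-40, 1315)) - 1*(-1131276) = √((-1042260 - 1180465)/(-981761 + 1119946) + 2*(-40)*(-565 + 1315)) - 1*(-1131276) = √(-2222725/138185 + 2*(-40)*750) + 1131276 = √(-2222725*1/138185 - 60000) + 1131276 = √(-444545/27637 - 60000) + 1131276 = √(-1658664545/27637) + 1131276 = I*√45840512030165/27637 + 1131276 = 1131276 + I*√45840512030165/27637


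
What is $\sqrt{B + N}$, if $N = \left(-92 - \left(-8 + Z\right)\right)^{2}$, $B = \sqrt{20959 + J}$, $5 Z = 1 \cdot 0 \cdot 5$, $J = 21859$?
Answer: $\sqrt{7056 + \sqrt{42818}} \approx 85.223$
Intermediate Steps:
$Z = 0$ ($Z = \frac{1 \cdot 0 \cdot 5}{5} = \frac{0 \cdot 5}{5} = \frac{1}{5} \cdot 0 = 0$)
$B = \sqrt{42818}$ ($B = \sqrt{20959 + 21859} = \sqrt{42818} \approx 206.93$)
$N = 7056$ ($N = \left(-92 + \left(8 - 0\right)\right)^{2} = \left(-92 + \left(8 + 0\right)\right)^{2} = \left(-92 + 8\right)^{2} = \left(-84\right)^{2} = 7056$)
$\sqrt{B + N} = \sqrt{\sqrt{42818} + 7056} = \sqrt{7056 + \sqrt{42818}}$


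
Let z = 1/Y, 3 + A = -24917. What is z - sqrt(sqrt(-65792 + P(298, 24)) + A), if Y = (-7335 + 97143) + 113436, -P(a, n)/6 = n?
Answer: 1/203244 - 2*sqrt(-6230 + I*sqrt(4121)) ≈ -0.8133 - 157.86*I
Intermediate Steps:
A = -24920 (A = -3 - 24917 = -24920)
P(a, n) = -6*n
Y = 203244 (Y = 89808 + 113436 = 203244)
z = 1/203244 ≈ 4.9202e-6
z - sqrt(sqrt(-65792 + P(298, 24)) + A) = 1/203244 - sqrt(sqrt(-65792 - 6*24) - 24920) = 1/203244 - sqrt(sqrt(-65792 - 144) - 24920) = 1/203244 - sqrt(sqrt(-65936) - 24920) = 1/203244 - sqrt(4*I*sqrt(4121) - 24920) = 1/203244 - sqrt(-24920 + 4*I*sqrt(4121))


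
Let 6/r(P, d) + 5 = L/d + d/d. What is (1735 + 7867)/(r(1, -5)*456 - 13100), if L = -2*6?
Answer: -4801/7405 ≈ -0.64835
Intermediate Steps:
L = -12
r(P, d) = 6/(-4 - 12/d) (r(P, d) = 6/(-5 + (-12/d + d/d)) = 6/(-5 + (-12/d + 1)) = 6/(-5 + (1 - 12/d)) = 6/(-4 - 12/d))
(1735 + 7867)/(r(1, -5)*456 - 13100) = (1735 + 7867)/(-3*(-5)/(6 + 2*(-5))*456 - 13100) = 9602/(-3*(-5)/(6 - 10)*456 - 13100) = 9602/(-3*(-5)/(-4)*456 - 13100) = 9602/(-3*(-5)*(-¼)*456 - 13100) = 9602/(-15/4*456 - 13100) = 9602/(-1710 - 13100) = 9602/(-14810) = 9602*(-1/14810) = -4801/7405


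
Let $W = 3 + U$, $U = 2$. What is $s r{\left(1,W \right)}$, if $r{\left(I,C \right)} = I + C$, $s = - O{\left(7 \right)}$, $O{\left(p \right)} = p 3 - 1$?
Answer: $-120$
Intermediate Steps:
$O{\left(p \right)} = -1 + 3 p$ ($O{\left(p \right)} = 3 p - 1 = -1 + 3 p$)
$W = 5$ ($W = 3 + 2 = 5$)
$s = -20$ ($s = - (-1 + 3 \cdot 7) = - (-1 + 21) = \left(-1\right) 20 = -20$)
$r{\left(I,C \right)} = C + I$
$s r{\left(1,W \right)} = - 20 \left(5 + 1\right) = \left(-20\right) 6 = -120$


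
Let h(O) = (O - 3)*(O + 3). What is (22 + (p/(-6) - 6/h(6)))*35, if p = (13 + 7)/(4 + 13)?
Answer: 115570/153 ≈ 755.36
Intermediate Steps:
h(O) = (-3 + O)*(3 + O)
p = 20/17 ≈ 1.1765
(22 + (p/(-6) - 6/h(6)))*35 = (22 + ((20/17)/(-6) - 6/(-9 + 6²)))*35 = (22 + ((20/17)*(-⅙) - 6/(-9 + 36)))*35 = (22 + (-10/51 - 6/27))*35 = (22 + (-10/51 - 6*1/27))*35 = (22 + (-10/51 - 2/9))*35 = (22 - 64/153)*35 = (3302/153)*35 = 115570/153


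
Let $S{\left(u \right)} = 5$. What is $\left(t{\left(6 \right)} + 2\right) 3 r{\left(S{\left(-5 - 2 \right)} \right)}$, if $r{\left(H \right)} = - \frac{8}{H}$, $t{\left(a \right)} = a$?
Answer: $- \frac{192}{5} \approx -38.4$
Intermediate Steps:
$\left(t{\left(6 \right)} + 2\right) 3 r{\left(S{\left(-5 - 2 \right)} \right)} = \left(6 + 2\right) 3 \left(- \frac{8}{5}\right) = 8 \cdot 3 \left(\left(-8\right) \frac{1}{5}\right) = 24 \left(- \frac{8}{5}\right) = - \frac{192}{5}$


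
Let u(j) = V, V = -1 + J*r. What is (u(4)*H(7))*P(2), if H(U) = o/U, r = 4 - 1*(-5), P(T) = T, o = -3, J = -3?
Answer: 24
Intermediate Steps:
r = 9 (r = 4 + 5 = 9)
H(U) = -3/U
V = -28 (V = -1 - 3*9 = -1 - 27 = -28)
u(j) = -28
(u(4)*H(7))*P(2) = -(-84)/7*2 = -28*(-3/7)*2 = 12*2 = 24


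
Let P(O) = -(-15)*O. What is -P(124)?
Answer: -1860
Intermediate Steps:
P(O) = 15*O
-P(124) = -15*124 = -1*1860 = -1860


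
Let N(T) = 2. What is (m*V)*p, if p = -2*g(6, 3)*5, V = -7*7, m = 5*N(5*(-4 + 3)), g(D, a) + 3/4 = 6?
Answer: 25725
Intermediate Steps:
g(D, a) = 21/4 (g(D, a) = -¾ + 6 = 21/4)
m = 10 (m = 5*2 = 10)
V = -49
p = -105/2 (p = -2*21/4*5 = -21/2*5 = -105/2 ≈ -52.500)
(m*V)*p = (10*(-49))*(-105/2) = -490*(-105/2) = 25725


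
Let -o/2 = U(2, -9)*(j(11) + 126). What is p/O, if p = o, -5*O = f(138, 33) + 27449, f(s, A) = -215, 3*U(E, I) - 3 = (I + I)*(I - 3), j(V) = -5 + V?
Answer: 16060/4539 ≈ 3.5382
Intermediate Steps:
U(E, I) = 1 + 2*I*(-3 + I)/3 (U(E, I) = 1 + ((I + I)*(I - 3))/3 = 1 + ((2*I)*(-3 + I))/3 = 1 + (2*I*(-3 + I))/3 = 1 + 2*I*(-3 + I)/3)
O = -27234/5 (O = -(-215 + 27449)/5 = -⅕*27234 = -27234/5 ≈ -5446.8)
o = -19272 (o = -2*(1 - 2*(-9) + (⅔)*(-9)²)*((-5 + 11) + 126) = -2*(1 + 18 + (⅔)*81)*(6 + 126) = -2*(1 + 18 + 54)*132 = -146*132 = -2*9636 = -19272)
p = -19272
p/O = -19272/(-27234/5) = -19272*(-5/27234) = 16060/4539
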